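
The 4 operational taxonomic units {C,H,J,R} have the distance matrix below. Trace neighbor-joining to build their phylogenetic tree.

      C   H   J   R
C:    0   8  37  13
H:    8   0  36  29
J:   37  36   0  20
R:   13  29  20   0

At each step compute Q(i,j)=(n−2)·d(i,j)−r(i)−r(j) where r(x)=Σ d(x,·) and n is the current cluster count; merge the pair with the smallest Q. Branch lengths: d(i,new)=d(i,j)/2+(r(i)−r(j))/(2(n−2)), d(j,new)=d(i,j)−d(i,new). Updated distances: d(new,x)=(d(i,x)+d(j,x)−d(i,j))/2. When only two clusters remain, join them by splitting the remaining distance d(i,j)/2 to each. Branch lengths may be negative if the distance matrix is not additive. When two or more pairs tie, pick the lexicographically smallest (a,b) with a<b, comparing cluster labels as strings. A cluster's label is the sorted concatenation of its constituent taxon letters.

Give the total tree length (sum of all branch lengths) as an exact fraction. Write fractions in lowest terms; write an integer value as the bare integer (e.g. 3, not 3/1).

171/4

1. join C+H (d=8, Q=-115) ⇒ CH; edges |C|=1/4, |H|=31/4
  updated: d(CH,J)=65/2, d(CH,R)=17
2. join CH+J (d=65/2, Q=-139/2) ⇒ CHJ; edges |CH|=59/4, |J|=71/4
  updated: d(CHJ,R)=9/4
3. join CHJ+R (d=9/4) ⇒ CHJR; edges |CHJ|=9/8, |R|=9/8
final tree: (((C:1/4,H:31/4):59/4,J:71/4):9/8,R:9/8)
total length: 171/4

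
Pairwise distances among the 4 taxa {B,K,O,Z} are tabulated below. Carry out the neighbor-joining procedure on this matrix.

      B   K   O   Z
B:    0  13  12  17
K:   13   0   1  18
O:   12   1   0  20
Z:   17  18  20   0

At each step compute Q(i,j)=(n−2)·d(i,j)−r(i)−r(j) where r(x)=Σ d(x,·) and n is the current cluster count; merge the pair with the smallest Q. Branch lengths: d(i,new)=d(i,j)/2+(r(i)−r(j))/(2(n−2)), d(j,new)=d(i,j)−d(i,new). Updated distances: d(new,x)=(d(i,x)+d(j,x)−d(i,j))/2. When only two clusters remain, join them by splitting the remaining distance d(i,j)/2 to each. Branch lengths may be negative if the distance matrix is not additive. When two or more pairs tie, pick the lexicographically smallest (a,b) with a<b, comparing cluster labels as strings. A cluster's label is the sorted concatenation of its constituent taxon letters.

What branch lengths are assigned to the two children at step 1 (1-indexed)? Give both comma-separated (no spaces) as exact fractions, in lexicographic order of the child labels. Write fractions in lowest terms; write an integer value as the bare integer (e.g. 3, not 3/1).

step 1: merge (B,Z) at d=17, Q=-63; branch lengths B→21/4, Z→47/4; new cluster BZ
  updated: d(BZ,K)=7, d(BZ,O)=15/2
step 2: merge (BZ,K) at d=7, Q=-31/2; branch lengths BZ→27/4, K→1/4; new cluster BKZ
  updated: d(BKZ,O)=3/4
step 3: merge (BKZ,O) at d=3/4; branch lengths BKZ→3/8, O→3/8; new cluster BKOZ
final tree: (((B:21/4,Z:47/4):27/4,K:1/4):3/8,O:3/8)
total length: 99/4

21/4,47/4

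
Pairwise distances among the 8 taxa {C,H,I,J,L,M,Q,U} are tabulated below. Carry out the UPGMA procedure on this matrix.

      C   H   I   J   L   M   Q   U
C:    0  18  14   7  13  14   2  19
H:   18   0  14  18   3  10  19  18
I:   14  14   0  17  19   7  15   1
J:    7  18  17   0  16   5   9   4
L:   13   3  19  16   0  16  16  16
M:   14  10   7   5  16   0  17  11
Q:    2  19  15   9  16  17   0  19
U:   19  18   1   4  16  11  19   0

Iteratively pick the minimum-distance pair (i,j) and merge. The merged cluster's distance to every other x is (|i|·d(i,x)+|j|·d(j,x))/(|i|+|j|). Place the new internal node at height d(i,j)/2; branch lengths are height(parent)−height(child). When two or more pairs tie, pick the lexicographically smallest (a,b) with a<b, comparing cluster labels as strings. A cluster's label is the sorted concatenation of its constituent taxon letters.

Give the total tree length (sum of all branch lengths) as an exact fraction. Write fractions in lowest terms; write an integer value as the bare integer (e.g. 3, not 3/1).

step 1: merge (I,U) at d=1; branch lengths I→1/2, U→1/2; new cluster IU
  updated: d(C,IU)=33/2, d(H,IU)=16, d(IU,J)=21/2, d(IU,L)=35/2, d(IU,M)=9, d(IU,Q)=17
step 2: merge (C,Q) at d=2; branch lengths C→1, Q→1; new cluster CQ
  updated: d(CQ,H)=37/2, d(CQ,IU)=67/4, d(CQ,J)=8, d(CQ,L)=29/2, d(CQ,M)=31/2
step 3: merge (H,L) at d=3; branch lengths H→3/2, L→3/2; new cluster HL
  updated: d(CQ,HL)=33/2, d(HL,IU)=67/4, d(HL,J)=17, d(HL,M)=13
step 4: merge (J,M) at d=5; branch lengths J→5/2, M→5/2; new cluster JM
  updated: d(CQ,JM)=47/4, d(HL,JM)=15, d(IU,JM)=39/4
step 5: merge (IU,JM) at d=39/4; branch lengths IU→35/8, JM→19/8; new cluster IJMU
  updated: d(CQ,IJMU)=57/4, d(HL,IJMU)=127/8
step 6: merge (CQ,IJMU) at d=57/4; branch lengths CQ→49/8, IJMU→9/4; new cluster CIJMQU
  updated: d(CIJMQU,HL)=193/12
step 7: merge (CIJMQU,HL) at d=193/12; branch lengths CIJMQU→11/12, HL→157/24; new cluster CHIJLMQU
final tree: (((C:1,Q:1):49/8,((I:1/2,U:1/2):35/8,(J:5/2,M:5/2):19/8):9/4):11/12,(H:3/2,L:3/2):157/24)
total length: 403/12

403/12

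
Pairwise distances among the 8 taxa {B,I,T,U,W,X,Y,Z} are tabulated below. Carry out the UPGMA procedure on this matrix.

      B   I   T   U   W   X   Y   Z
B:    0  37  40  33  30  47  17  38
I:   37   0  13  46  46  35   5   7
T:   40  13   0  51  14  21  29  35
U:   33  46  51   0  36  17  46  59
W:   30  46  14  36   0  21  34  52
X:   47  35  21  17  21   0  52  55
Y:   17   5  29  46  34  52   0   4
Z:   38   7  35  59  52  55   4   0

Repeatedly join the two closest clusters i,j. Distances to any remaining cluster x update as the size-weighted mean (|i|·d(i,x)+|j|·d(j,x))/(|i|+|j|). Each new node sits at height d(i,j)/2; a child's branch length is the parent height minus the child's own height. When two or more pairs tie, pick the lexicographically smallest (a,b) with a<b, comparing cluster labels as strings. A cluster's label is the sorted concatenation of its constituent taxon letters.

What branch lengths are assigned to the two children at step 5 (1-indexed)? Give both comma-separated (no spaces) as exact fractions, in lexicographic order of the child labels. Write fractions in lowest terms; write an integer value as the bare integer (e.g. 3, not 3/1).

46/3,37/3

step 1: merge (Y,Z) at d=4; branch lengths Y→2, Z→2; new cluster YZ
  updated: d(B,YZ)=55/2, d(I,YZ)=6, d(T,YZ)=32, d(U,YZ)=105/2, d(W,YZ)=43, d(X,YZ)=107/2
step 2: merge (I,YZ) at d=6; branch lengths I→3, YZ→1; new cluster IYZ
  updated: d(B,IYZ)=92/3, d(IYZ,T)=77/3, d(IYZ,U)=151/3, d(IYZ,W)=44, d(IYZ,X)=142/3
step 3: merge (T,W) at d=14; branch lengths T→7, W→7; new cluster TW
  updated: d(B,TW)=35, d(IYZ,TW)=209/6, d(TW,U)=87/2, d(TW,X)=21
step 4: merge (U,X) at d=17; branch lengths U→17/2, X→17/2; new cluster UX
  updated: d(B,UX)=40, d(IYZ,UX)=293/6, d(TW,UX)=129/4
step 5: merge (B,IYZ) at d=92/3; branch lengths B→46/3, IYZ→37/3; new cluster BIYZ
  updated: d(BIYZ,TW)=279/8, d(BIYZ,UX)=373/8
step 6: merge (TW,UX) at d=129/4; branch lengths TW→73/8, UX→61/8; new cluster TUWX
  updated: d(BIYZ,TUWX)=163/4
step 7: merge (BIYZ,TUWX) at d=163/4; branch lengths BIYZ→121/24, TUWX→17/4; new cluster BITUWXYZ
final tree: ((B:46/3,(I:3,(Y:2,Z:2):1):37/3):121/24,((T:7,W:7):73/8,(U:17/2,X:17/2):61/8):17/4)
total length: 2225/24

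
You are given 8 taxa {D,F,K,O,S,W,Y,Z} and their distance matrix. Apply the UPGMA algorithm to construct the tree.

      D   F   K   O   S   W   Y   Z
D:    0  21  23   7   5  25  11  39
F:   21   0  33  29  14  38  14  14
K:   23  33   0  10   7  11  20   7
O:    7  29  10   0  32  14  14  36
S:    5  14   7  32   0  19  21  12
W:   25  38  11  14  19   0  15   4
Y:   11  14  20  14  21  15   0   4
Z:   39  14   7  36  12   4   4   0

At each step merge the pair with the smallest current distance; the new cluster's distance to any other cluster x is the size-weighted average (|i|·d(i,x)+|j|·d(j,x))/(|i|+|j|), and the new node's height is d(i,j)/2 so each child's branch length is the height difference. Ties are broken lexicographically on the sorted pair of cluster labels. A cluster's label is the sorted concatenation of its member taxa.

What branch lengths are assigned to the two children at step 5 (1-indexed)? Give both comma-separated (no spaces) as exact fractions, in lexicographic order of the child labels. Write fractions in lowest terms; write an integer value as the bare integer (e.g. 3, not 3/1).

25/4,35/4

iteration 1: select W,Z (d=4); attach at lengths (2, 2); label the merged cluster WZ
  updated: d(D,WZ)=32, d(F,WZ)=26, d(K,WZ)=9, d(O,WZ)=25, d(S,WZ)=31/2, d(WZ,Y)=19/2
iteration 2: select D,S (d=5); attach at lengths (5/2, 5/2); label the merged cluster DS
  updated: d(DS,F)=35/2, d(DS,K)=15, d(DS,O)=39/2, d(DS,WZ)=95/4, d(DS,Y)=16
iteration 3: select K,WZ (d=9); attach at lengths (9/2, 5/2); label the merged cluster KWZ
  updated: d(DS,KWZ)=125/6, d(F,KWZ)=85/3, d(KWZ,O)=20, d(KWZ,Y)=13
iteration 4: select KWZ,Y (d=13); attach at lengths (2, 13/2); label the merged cluster KWYZ
  updated: d(DS,KWYZ)=157/8, d(F,KWYZ)=99/4, d(KWYZ,O)=37/2
iteration 5: select DS,F (d=35/2); attach at lengths (25/4, 35/4); label the merged cluster DFS
  updated: d(DFS,KWYZ)=64/3, d(DFS,O)=68/3
iteration 6: select KWYZ,O (d=37/2); attach at lengths (11/4, 37/4); label the merged cluster KOWYZ
  updated: d(DFS,KOWYZ)=108/5
iteration 7: select DFS,KOWYZ (d=108/5); attach at lengths (41/20, 31/20); label the merged cluster DFKOSWYZ
final tree: (((D:5/2,S:5/2):25/4,F:35/4):41/20,(((K:9/2,(W:2,Z:2):5/2):2,Y:13/2):11/4,O:37/4):31/20)
total length: 551/10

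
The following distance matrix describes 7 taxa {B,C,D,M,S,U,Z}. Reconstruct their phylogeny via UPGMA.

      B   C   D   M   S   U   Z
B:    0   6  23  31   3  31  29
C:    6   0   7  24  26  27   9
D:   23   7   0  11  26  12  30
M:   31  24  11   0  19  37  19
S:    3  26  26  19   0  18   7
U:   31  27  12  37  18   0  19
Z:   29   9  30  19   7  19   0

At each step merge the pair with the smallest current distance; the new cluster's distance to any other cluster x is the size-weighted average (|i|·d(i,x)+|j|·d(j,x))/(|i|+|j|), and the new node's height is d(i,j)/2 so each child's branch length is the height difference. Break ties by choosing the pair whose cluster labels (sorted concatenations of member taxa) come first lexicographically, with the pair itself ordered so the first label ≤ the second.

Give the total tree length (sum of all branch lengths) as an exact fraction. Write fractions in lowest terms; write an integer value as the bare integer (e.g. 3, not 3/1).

229/4

step 1: merge (B,S) at d=3; branch lengths B→3/2, S→3/2; new cluster BS
  updated: d(BS,C)=16, d(BS,D)=49/2, d(BS,M)=25, d(BS,U)=49/2, d(BS,Z)=18
step 2: merge (C,D) at d=7; branch lengths C→7/2, D→7/2; new cluster CD
  updated: d(BS,CD)=81/4, d(CD,M)=35/2, d(CD,U)=39/2, d(CD,Z)=39/2
step 3: merge (CD,M) at d=35/2; branch lengths CD→21/4, M→35/4; new cluster CDM
  updated: d(BS,CDM)=131/6, d(CDM,U)=76/3, d(CDM,Z)=58/3
step 4: merge (BS,Z) at d=18; branch lengths BS→15/2, Z→9; new cluster BSZ
  updated: d(BSZ,CDM)=21, d(BSZ,U)=68/3
step 5: merge (BSZ,CDM) at d=21; branch lengths BSZ→3/2, CDM→7/4; new cluster BCDMSZ
  updated: d(BCDMSZ,U)=24
step 6: merge (BCDMSZ,U) at d=24; branch lengths BCDMSZ→3/2, U→12; new cluster BCDMSUZ
final tree: ((((B:3/2,S:3/2):15/2,Z:9):3/2,((C:7/2,D:7/2):21/4,M:35/4):7/4):3/2,U:12)
total length: 229/4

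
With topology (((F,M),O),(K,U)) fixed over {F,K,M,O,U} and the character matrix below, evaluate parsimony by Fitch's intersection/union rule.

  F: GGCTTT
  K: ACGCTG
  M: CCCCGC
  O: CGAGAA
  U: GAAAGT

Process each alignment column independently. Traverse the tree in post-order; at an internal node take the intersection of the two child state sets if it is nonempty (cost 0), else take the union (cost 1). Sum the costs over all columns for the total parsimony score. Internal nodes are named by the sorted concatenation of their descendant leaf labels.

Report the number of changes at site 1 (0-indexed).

site 0, node FM: F={G} ∪ M={C} → {C,G} (+1)
site 0, node FMO: FM={C,G} ∩ O={C} → {C} (+0)
site 0, node KU: K={A} ∪ U={G} → {A,G} (+1)
site 0, node FKMOU: FMO={C} ∪ KU={A,G} → {A,C,G} (+1)
site 1, node FM: F={G} ∪ M={C} → {C,G} (+1)
site 1, node FMO: FM={C,G} ∩ O={G} → {G} (+0)
site 1, node KU: K={C} ∪ U={A} → {A,C} (+1)
site 1, node FKMOU: FMO={G} ∪ KU={A,C} → {A,C,G} (+1)
site 2, node FM: F={C} ∩ M={C} → {C} (+0)
site 2, node FMO: FM={C} ∪ O={A} → {A,C} (+1)
site 2, node KU: K={G} ∪ U={A} → {A,G} (+1)
site 2, node FKMOU: FMO={A,C} ∩ KU={A,G} → {A} (+0)
site 3, node FM: F={T} ∪ M={C} → {C,T} (+1)
site 3, node FMO: FM={C,T} ∪ O={G} → {C,G,T} (+1)
site 3, node KU: K={C} ∪ U={A} → {A,C} (+1)
site 3, node FKMOU: FMO={C,G,T} ∩ KU={A,C} → {C} (+0)
site 4, node FM: F={T} ∪ M={G} → {G,T} (+1)
site 4, node FMO: FM={G,T} ∪ O={A} → {A,G,T} (+1)
site 4, node KU: K={T} ∪ U={G} → {G,T} (+1)
site 4, node FKMOU: FMO={A,G,T} ∩ KU={G,T} → {G,T} (+0)
site 5, node FM: F={T} ∪ M={C} → {C,T} (+1)
site 5, node FMO: FM={C,T} ∪ O={A} → {A,C,T} (+1)
site 5, node KU: K={G} ∪ U={T} → {G,T} (+1)
site 5, node FKMOU: FMO={A,C,T} ∩ KU={G,T} → {T} (+0)
per-site changes: [3, 3, 2, 3, 3, 3]; total = 17

3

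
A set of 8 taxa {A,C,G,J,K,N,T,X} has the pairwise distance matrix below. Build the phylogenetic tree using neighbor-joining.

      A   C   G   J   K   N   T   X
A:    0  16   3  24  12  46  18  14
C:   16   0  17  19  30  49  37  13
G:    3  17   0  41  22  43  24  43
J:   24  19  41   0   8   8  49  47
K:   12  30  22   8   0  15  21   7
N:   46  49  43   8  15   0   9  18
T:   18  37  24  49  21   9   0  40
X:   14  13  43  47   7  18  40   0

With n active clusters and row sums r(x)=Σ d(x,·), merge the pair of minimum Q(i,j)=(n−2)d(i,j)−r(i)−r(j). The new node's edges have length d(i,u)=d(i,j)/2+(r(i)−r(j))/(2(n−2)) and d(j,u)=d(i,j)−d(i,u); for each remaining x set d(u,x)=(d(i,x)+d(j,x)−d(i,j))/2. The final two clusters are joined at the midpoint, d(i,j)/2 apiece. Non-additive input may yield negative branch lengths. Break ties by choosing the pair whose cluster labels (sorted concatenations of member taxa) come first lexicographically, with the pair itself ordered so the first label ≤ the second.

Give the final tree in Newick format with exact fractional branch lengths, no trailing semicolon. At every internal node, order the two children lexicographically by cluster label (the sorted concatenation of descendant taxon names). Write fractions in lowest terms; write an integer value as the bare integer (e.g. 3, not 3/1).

((((A:-19/5,G:34/5):91/16,T:221/16):5,(C:123/16,X:85/16):17/2):41/16,((J:14/3,N:10/3):73/8,K:-13/8):41/16)

1. join J+N (d=8, Q=-336) ⇒ JN; edges |J|=14/3, |N|=10/3
  updated: d(A,JN)=31, d(C,JN)=30, d(G,JN)=38, d(JN,K)=15/2, d(JN,T)=25, d(JN,X)=57/2
2. join A+G (d=3, Q=-226) ⇒ AG; edges |A|=-19/5, |G|=34/5
  updated: d(AG,C)=15, d(AG,JN)=33, d(AG,K)=31/2, d(AG,T)=39/2, d(AG,X)=27
3. join C+X (d=13, Q=-377/2) ⇒ CX; edges |C|=123/16, |X|=85/16
  updated: d(AG,CX)=29/2, d(CX,JN)=91/4, d(CX,K)=12, d(CX,T)=32
4. join JN+K (d=15/2, Q=-487/4) ⇒ JKN; edges |JN|=73/8, |K|=-13/8
  updated: d(AG,JKN)=41/2, d(CX,JKN)=109/8, d(JKN,T)=77/4
5. join AG+T (d=39/2, Q=-345/4) ⇒ AGT; edges |AG|=91/16, |T|=221/16
  updated: d(AGT,CX)=27/2, d(AGT,JKN)=81/8
6. join AGT+CX (d=27/2, Q=-149/4) ⇒ ACGTX; edges |AGT|=5, |CX|=17/2
  updated: d(ACGTX,JKN)=41/8
7. join ACGTX+JKN (d=41/8) ⇒ ACGJKNTX; edges |ACGTX|=41/16, |JKN|=41/16
final tree: ((((A:-19/5,G:34/5):91/16,T:221/16):5,(C:123/16,X:85/16):17/2):41/16,((J:14/3,N:10/3):73/8,K:-13/8):41/16)
total length: 557/8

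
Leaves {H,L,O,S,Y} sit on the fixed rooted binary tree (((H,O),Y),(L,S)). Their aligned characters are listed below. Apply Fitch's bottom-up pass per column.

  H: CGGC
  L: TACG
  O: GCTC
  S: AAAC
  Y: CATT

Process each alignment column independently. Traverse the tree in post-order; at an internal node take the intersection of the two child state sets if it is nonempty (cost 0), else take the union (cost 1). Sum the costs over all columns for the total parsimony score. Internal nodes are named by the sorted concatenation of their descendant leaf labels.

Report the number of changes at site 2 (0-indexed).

site 0, node HO: H={C} ∪ O={G} → {C,G} (+1)
site 0, node HOY: HO={C,G} ∩ Y={C} → {C} (+0)
site 0, node LS: L={T} ∪ S={A} → {A,T} (+1)
site 0, node HLOSY: HOY={C} ∪ LS={A,T} → {A,C,T} (+1)
site 1, node HO: H={G} ∪ O={C} → {C,G} (+1)
site 1, node HOY: HO={C,G} ∪ Y={A} → {A,C,G} (+1)
site 1, node LS: L={A} ∩ S={A} → {A} (+0)
site 1, node HLOSY: HOY={A,C,G} ∩ LS={A} → {A} (+0)
site 2, node HO: H={G} ∪ O={T} → {G,T} (+1)
site 2, node HOY: HO={G,T} ∩ Y={T} → {T} (+0)
site 2, node LS: L={C} ∪ S={A} → {A,C} (+1)
site 2, node HLOSY: HOY={T} ∪ LS={A,C} → {A,C,T} (+1)
site 3, node HO: H={C} ∩ O={C} → {C} (+0)
site 3, node HOY: HO={C} ∪ Y={T} → {C,T} (+1)
site 3, node LS: L={G} ∪ S={C} → {C,G} (+1)
site 3, node HLOSY: HOY={C,T} ∩ LS={C,G} → {C} (+0)
per-site changes: [3, 2, 3, 2]; total = 10

3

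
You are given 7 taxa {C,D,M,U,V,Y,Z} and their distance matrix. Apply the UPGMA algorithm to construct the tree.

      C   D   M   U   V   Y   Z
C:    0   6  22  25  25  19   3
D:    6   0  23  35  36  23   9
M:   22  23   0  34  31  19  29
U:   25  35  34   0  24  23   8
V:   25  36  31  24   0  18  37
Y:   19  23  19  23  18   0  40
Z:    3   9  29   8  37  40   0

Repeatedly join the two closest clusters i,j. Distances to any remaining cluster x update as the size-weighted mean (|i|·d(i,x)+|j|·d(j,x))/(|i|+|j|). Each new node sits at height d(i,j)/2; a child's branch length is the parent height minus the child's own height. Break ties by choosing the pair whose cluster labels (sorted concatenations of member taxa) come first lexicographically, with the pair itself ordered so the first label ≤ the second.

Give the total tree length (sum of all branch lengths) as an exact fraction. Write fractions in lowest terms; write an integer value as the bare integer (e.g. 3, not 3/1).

66

iteration 1: select C,Z (d=3); attach at lengths (3/2, 3/2); label the merged cluster CZ
  updated: d(CZ,D)=15/2, d(CZ,M)=51/2, d(CZ,U)=33/2, d(CZ,V)=31, d(CZ,Y)=59/2
iteration 2: select CZ,D (d=15/2); attach at lengths (9/4, 15/4); label the merged cluster CDZ
  updated: d(CDZ,M)=74/3, d(CDZ,U)=68/3, d(CDZ,V)=98/3, d(CDZ,Y)=82/3
iteration 3: select V,Y (d=18); attach at lengths (9, 9); label the merged cluster VY
  updated: d(CDZ,VY)=30, d(M,VY)=25, d(U,VY)=47/2
iteration 4: select CDZ,U (d=68/3); attach at lengths (91/12, 34/3); label the merged cluster CDUZ
  updated: d(CDUZ,M)=27, d(CDUZ,VY)=227/8
iteration 5: select M,VY (d=25); attach at lengths (25/2, 7/2); label the merged cluster MVY
  updated: d(CDUZ,MVY)=335/12
iteration 6: select CDUZ,MVY (d=335/12); attach at lengths (21/8, 35/24); label the merged cluster CDMUVYZ
final tree: ((((C:3/2,Z:3/2):9/4,D:15/4):91/12,U:34/3):21/8,(M:25/2,(V:9,Y:9):7/2):35/24)
total length: 66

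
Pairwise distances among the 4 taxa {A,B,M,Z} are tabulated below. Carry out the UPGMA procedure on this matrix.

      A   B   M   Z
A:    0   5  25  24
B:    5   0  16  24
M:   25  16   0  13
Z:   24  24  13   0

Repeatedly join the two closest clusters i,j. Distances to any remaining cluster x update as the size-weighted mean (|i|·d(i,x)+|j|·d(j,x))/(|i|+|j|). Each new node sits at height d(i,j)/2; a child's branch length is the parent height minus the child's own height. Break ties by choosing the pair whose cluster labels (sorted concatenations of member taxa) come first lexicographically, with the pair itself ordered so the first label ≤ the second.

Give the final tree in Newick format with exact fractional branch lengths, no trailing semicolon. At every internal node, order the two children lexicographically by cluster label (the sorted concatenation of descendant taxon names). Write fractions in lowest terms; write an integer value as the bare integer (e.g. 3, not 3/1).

((A:5/2,B:5/2):69/8,(M:13/2,Z:13/2):37/8)

step 1: merge (A,B) at d=5; branch lengths A→5/2, B→5/2; new cluster AB
  updated: d(AB,M)=41/2, d(AB,Z)=24
step 2: merge (M,Z) at d=13; branch lengths M→13/2, Z→13/2; new cluster MZ
  updated: d(AB,MZ)=89/4
step 3: merge (AB,MZ) at d=89/4; branch lengths AB→69/8, MZ→37/8; new cluster ABMZ
final tree: ((A:5/2,B:5/2):69/8,(M:13/2,Z:13/2):37/8)
total length: 125/4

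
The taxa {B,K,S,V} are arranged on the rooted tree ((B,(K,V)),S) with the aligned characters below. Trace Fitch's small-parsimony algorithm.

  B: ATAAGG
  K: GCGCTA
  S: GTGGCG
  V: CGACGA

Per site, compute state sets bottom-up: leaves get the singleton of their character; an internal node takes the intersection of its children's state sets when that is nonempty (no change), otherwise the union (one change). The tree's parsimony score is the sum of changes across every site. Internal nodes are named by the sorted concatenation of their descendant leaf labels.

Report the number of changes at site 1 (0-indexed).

2

[col 0] KV: children K:{G}, V:{C} ∪→ {C,G}; cost 1
[col 0] BKV: children B:{A}, KV:{C,G} ∪→ {A,C,G}; cost 1
[col 0] BKSV: children BKV:{A,C,G}, S:{G} ∩→ {G}; cost 0
[col 1] KV: children K:{C}, V:{G} ∪→ {C,G}; cost 1
[col 1] BKV: children B:{T}, KV:{C,G} ∪→ {C,G,T}; cost 1
[col 1] BKSV: children BKV:{C,G,T}, S:{T} ∩→ {T}; cost 0
[col 2] KV: children K:{G}, V:{A} ∪→ {A,G}; cost 1
[col 2] BKV: children B:{A}, KV:{A,G} ∩→ {A}; cost 0
[col 2] BKSV: children BKV:{A}, S:{G} ∪→ {A,G}; cost 1
[col 3] KV: children K:{C}, V:{C} ∩→ {C}; cost 0
[col 3] BKV: children B:{A}, KV:{C} ∪→ {A,C}; cost 1
[col 3] BKSV: children BKV:{A,C}, S:{G} ∪→ {A,C,G}; cost 1
[col 4] KV: children K:{T}, V:{G} ∪→ {G,T}; cost 1
[col 4] BKV: children B:{G}, KV:{G,T} ∩→ {G}; cost 0
[col 4] BKSV: children BKV:{G}, S:{C} ∪→ {C,G}; cost 1
[col 5] KV: children K:{A}, V:{A} ∩→ {A}; cost 0
[col 5] BKV: children B:{G}, KV:{A} ∪→ {A,G}; cost 1
[col 5] BKSV: children BKV:{A,G}, S:{G} ∩→ {G}; cost 0
per-site changes: [2, 2, 2, 2, 2, 1]; total = 11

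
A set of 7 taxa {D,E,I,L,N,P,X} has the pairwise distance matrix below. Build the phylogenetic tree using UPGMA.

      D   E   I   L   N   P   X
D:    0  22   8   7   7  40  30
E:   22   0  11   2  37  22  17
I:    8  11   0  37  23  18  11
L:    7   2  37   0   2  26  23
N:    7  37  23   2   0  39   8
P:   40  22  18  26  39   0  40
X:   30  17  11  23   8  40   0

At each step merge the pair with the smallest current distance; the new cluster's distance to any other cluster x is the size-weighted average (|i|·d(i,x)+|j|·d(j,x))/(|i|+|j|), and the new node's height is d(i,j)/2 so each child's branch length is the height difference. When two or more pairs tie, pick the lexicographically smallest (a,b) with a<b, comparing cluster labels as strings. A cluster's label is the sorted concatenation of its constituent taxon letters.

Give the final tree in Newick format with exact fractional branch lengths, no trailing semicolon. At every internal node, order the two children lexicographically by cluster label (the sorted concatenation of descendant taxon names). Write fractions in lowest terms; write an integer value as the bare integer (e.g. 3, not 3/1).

step 1: merge (E,L) at d=2; branch lengths E→1, L→1; new cluster EL
  updated: d(D,EL)=29/2, d(EL,I)=24, d(EL,N)=39/2, d(EL,P)=24, d(EL,X)=20
step 2: merge (D,N) at d=7; branch lengths D→7/2, N→7/2; new cluster DN
  updated: d(DN,EL)=17, d(DN,I)=31/2, d(DN,P)=79/2, d(DN,X)=19
step 3: merge (I,X) at d=11; branch lengths I→11/2, X→11/2; new cluster IX
  updated: d(DN,IX)=69/4, d(EL,IX)=22, d(IX,P)=29
step 4: merge (DN,EL) at d=17; branch lengths DN→5, EL→15/2; new cluster DELN
  updated: d(DELN,IX)=157/8, d(DELN,P)=127/4
step 5: merge (DELN,IX) at d=157/8; branch lengths DELN→21/16, IX→69/16; new cluster DEILNX
  updated: d(DEILNX,P)=185/6
step 6: merge (DEILNX,P) at d=185/6; branch lengths DEILNX→269/48, P→185/12; new cluster DEILNPX
final tree: ((((D:7/2,N:7/2):5,(E:1,L:1):15/2):21/16,(I:11/2,X:11/2):69/16):269/48,P:185/12)
total length: 2839/48

((((D:7/2,N:7/2):5,(E:1,L:1):15/2):21/16,(I:11/2,X:11/2):69/16):269/48,P:185/12)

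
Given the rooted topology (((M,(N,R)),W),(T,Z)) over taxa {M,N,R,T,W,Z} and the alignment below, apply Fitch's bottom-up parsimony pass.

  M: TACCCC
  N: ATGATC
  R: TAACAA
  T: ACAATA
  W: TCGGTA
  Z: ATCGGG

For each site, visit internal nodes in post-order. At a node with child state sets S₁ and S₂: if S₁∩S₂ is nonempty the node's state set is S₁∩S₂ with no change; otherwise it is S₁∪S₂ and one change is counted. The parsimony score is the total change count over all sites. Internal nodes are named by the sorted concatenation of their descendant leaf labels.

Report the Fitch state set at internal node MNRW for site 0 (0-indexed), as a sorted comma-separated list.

T

[col 0] NR: children N:{A}, R:{T} ∪→ {A,T}; cost 1
[col 0] MNR: children M:{T}, NR:{A,T} ∩→ {T}; cost 0
[col 0] MNRW: children MNR:{T}, W:{T} ∩→ {T}; cost 0
[col 0] TZ: children T:{A}, Z:{A} ∩→ {A}; cost 0
[col 0] MNRTWZ: children MNRW:{T}, TZ:{A} ∪→ {A,T}; cost 1
[col 1] NR: children N:{T}, R:{A} ∪→ {A,T}; cost 1
[col 1] MNR: children M:{A}, NR:{A,T} ∩→ {A}; cost 0
[col 1] MNRW: children MNR:{A}, W:{C} ∪→ {A,C}; cost 1
[col 1] TZ: children T:{C}, Z:{T} ∪→ {C,T}; cost 1
[col 1] MNRTWZ: children MNRW:{A,C}, TZ:{C,T} ∩→ {C}; cost 0
[col 2] NR: children N:{G}, R:{A} ∪→ {A,G}; cost 1
[col 2] MNR: children M:{C}, NR:{A,G} ∪→ {A,C,G}; cost 1
[col 2] MNRW: children MNR:{A,C,G}, W:{G} ∩→ {G}; cost 0
[col 2] TZ: children T:{A}, Z:{C} ∪→ {A,C}; cost 1
[col 2] MNRTWZ: children MNRW:{G}, TZ:{A,C} ∪→ {A,C,G}; cost 1
[col 3] NR: children N:{A}, R:{C} ∪→ {A,C}; cost 1
[col 3] MNR: children M:{C}, NR:{A,C} ∩→ {C}; cost 0
[col 3] MNRW: children MNR:{C}, W:{G} ∪→ {C,G}; cost 1
[col 3] TZ: children T:{A}, Z:{G} ∪→ {A,G}; cost 1
[col 3] MNRTWZ: children MNRW:{C,G}, TZ:{A,G} ∩→ {G}; cost 0
[col 4] NR: children N:{T}, R:{A} ∪→ {A,T}; cost 1
[col 4] MNR: children M:{C}, NR:{A,T} ∪→ {A,C,T}; cost 1
[col 4] MNRW: children MNR:{A,C,T}, W:{T} ∩→ {T}; cost 0
[col 4] TZ: children T:{T}, Z:{G} ∪→ {G,T}; cost 1
[col 4] MNRTWZ: children MNRW:{T}, TZ:{G,T} ∩→ {T}; cost 0
[col 5] NR: children N:{C}, R:{A} ∪→ {A,C}; cost 1
[col 5] MNR: children M:{C}, NR:{A,C} ∩→ {C}; cost 0
[col 5] MNRW: children MNR:{C}, W:{A} ∪→ {A,C}; cost 1
[col 5] TZ: children T:{A}, Z:{G} ∪→ {A,G}; cost 1
[col 5] MNRTWZ: children MNRW:{A,C}, TZ:{A,G} ∩→ {A}; cost 0
per-site changes: [2, 3, 4, 3, 3, 3]; total = 18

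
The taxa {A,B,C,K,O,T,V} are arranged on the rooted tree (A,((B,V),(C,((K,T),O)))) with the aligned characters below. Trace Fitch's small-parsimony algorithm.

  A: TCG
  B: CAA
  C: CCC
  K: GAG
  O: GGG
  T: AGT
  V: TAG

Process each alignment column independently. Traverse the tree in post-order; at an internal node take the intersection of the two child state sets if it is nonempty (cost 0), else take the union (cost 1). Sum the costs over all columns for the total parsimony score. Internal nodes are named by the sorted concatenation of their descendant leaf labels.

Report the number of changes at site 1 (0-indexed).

3

BV@0: {C} ∪ {T} = {C,T} (union, +1)
KT@0: {G} ∪ {A} = {A,G} (union, +1)
KOT@0: {A,G} ∩ {G} = {G} (intersection, +0)
CKOT@0: {C} ∪ {G} = {C,G} (union, +1)
BCKOTV@0: {C,T} ∩ {C,G} = {C} (intersection, +0)
ABCKOTV@0: {T} ∪ {C} = {C,T} (union, +1)
BV@1: {A} ∩ {A} = {A} (intersection, +0)
KT@1: {A} ∪ {G} = {A,G} (union, +1)
KOT@1: {A,G} ∩ {G} = {G} (intersection, +0)
CKOT@1: {C} ∪ {G} = {C,G} (union, +1)
BCKOTV@1: {A} ∪ {C,G} = {A,C,G} (union, +1)
ABCKOTV@1: {C} ∩ {A,C,G} = {C} (intersection, +0)
BV@2: {A} ∪ {G} = {A,G} (union, +1)
KT@2: {G} ∪ {T} = {G,T} (union, +1)
KOT@2: {G,T} ∩ {G} = {G} (intersection, +0)
CKOT@2: {C} ∪ {G} = {C,G} (union, +1)
BCKOTV@2: {A,G} ∩ {C,G} = {G} (intersection, +0)
ABCKOTV@2: {G} ∩ {G} = {G} (intersection, +0)
per-site changes: [4, 3, 3]; total = 10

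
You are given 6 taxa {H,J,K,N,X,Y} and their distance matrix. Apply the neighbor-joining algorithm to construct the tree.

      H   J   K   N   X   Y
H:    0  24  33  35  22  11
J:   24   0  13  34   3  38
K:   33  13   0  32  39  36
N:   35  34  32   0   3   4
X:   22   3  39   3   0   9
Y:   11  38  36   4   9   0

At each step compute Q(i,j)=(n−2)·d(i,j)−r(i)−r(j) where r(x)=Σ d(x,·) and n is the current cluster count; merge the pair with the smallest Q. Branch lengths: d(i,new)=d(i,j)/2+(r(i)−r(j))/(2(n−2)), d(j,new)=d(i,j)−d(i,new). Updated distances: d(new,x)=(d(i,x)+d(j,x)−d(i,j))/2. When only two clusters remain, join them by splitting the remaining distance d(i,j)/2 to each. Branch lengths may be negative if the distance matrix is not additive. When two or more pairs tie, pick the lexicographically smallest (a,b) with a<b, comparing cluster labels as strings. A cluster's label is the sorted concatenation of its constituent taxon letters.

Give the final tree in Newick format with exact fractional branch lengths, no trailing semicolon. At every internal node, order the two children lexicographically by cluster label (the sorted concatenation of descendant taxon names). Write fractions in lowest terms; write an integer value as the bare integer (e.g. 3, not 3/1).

((((H:125/12,(J:11/8,K:93/8):139/12):8,X:-3/4):19/4,N:3):1/2,Y:1/2)

step 1: merge (J,K) at d=13, Q=-213; branch lengths J→11/8, K→93/8; new cluster JK
  updated: d(H,JK)=22, d(JK,N)=53/2, d(JK,X)=29/2, d(JK,Y)=61/2
step 2: merge (H,JK) at d=22, Q=-235/2; branch lengths H→125/12, JK→139/12; new cluster HJK
  updated: d(HJK,N)=79/4, d(HJK,X)=29/4, d(HJK,Y)=39/4
step 3: merge (HJK,X) at d=29/4, Q=-83/2; branch lengths HJK→8, X→-3/4; new cluster HJKX
  updated: d(HJKX,N)=31/4, d(HJKX,Y)=23/4
step 4: merge (HJKX,N) at d=31/4, Q=-35/2; branch lengths HJKX→19/4, N→3; new cluster HJKNX
  updated: d(HJKNX,Y)=1
step 5: merge (HJKNX,Y) at d=1; branch lengths HJKNX→1/2, Y→1/2; new cluster HJKNXY
final tree: ((((H:125/12,(J:11/8,K:93/8):139/12):8,X:-3/4):19/4,N:3):1/2,Y:1/2)
total length: 51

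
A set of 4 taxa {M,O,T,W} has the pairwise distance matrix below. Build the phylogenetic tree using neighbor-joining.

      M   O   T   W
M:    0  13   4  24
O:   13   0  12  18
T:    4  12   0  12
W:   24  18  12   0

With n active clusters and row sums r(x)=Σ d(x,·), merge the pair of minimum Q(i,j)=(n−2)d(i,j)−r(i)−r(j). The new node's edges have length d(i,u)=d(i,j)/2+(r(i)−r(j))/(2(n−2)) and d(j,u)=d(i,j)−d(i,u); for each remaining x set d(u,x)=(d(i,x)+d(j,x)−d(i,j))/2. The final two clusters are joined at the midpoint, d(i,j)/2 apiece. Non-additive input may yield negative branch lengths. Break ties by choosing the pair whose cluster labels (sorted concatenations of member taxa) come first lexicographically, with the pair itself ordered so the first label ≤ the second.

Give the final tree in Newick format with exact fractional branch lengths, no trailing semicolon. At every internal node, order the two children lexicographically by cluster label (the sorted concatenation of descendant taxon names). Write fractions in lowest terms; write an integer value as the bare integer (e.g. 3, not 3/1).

(((M:21/4,T:-5/4):17/4,O:25/4):47/8,W:47/8)

step 1: merge (M,T) at d=4, Q=-61; branch lengths M→21/4, T→-5/4; new cluster MT
  updated: d(MT,O)=21/2, d(MT,W)=16
step 2: merge (MT,O) at d=21/2, Q=-89/2; branch lengths MT→17/4, O→25/4; new cluster MOT
  updated: d(MOT,W)=47/4
step 3: merge (MOT,W) at d=47/4; branch lengths MOT→47/8, W→47/8; new cluster MOTW
final tree: (((M:21/4,T:-5/4):17/4,O:25/4):47/8,W:47/8)
total length: 105/4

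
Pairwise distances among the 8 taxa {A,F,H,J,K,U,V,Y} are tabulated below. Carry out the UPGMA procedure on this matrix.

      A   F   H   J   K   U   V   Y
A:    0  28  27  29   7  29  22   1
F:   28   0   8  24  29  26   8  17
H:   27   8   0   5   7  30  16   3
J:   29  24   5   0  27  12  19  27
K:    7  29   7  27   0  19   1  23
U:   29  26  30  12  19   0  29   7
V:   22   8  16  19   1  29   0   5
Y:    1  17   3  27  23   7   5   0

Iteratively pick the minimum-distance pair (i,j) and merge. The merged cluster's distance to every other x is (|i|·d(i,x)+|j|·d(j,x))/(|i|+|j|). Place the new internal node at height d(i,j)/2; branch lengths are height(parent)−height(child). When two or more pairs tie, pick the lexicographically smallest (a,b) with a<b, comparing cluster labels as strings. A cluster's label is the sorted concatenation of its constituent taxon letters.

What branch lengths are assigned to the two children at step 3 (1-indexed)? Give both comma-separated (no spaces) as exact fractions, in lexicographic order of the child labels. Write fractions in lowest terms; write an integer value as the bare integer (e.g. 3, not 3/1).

5/2,5/2

step 1: merge (A,Y) at d=1; branch lengths A→1/2, Y→1/2; new cluster AY
  updated: d(AY,F)=45/2, d(AY,H)=15, d(AY,J)=28, d(AY,K)=15, d(AY,U)=18, d(AY,V)=27/2
step 2: merge (K,V) at d=1; branch lengths K→1/2, V→1/2; new cluster KV
  updated: d(AY,KV)=57/4, d(F,KV)=37/2, d(H,KV)=23/2, d(J,KV)=23, d(KV,U)=24
step 3: merge (H,J) at d=5; branch lengths H→5/2, J→5/2; new cluster HJ
  updated: d(AY,HJ)=43/2, d(F,HJ)=16, d(HJ,KV)=69/4, d(HJ,U)=21
step 4: merge (AY,KV) at d=57/4; branch lengths AY→53/8, KV→53/8; new cluster AKVY
  updated: d(AKVY,F)=41/2, d(AKVY,HJ)=155/8, d(AKVY,U)=21
step 5: merge (F,HJ) at d=16; branch lengths F→8, HJ→11/2; new cluster FHJ
  updated: d(AKVY,FHJ)=79/4, d(FHJ,U)=68/3
step 6: merge (AKVY,FHJ) at d=79/4; branch lengths AKVY→11/4, FHJ→15/8; new cluster AFHJKVY
  updated: d(AFHJKVY,U)=152/7
step 7: merge (AFHJKVY,U) at d=152/7; branch lengths AFHJKVY→55/56, U→76/7; new cluster AFHJKUVY
final tree: ((((A:1/2,Y:1/2):53/8,(K:1/2,V:1/2):53/8):11/4,(F:8,(H:5/2,J:5/2):11/2):15/8):55/56,U:76/7)
total length: 703/14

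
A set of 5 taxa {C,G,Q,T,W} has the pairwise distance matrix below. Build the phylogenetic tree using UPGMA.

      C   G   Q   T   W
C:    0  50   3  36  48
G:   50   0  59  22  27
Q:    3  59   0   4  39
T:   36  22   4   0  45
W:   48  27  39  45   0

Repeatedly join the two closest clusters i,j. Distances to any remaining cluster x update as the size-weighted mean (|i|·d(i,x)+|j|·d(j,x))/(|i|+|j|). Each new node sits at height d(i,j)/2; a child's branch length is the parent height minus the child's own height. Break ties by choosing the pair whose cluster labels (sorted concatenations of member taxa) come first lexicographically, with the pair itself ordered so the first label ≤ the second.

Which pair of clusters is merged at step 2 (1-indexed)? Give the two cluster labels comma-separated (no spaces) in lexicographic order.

iteration 1: select C,Q (d=3); attach at lengths (3/2, 3/2); label the merged cluster CQ
  updated: d(CQ,G)=109/2, d(CQ,T)=20, d(CQ,W)=87/2
iteration 2: select CQ,T (d=20); attach at lengths (17/2, 10); label the merged cluster CQT
  updated: d(CQT,G)=131/3, d(CQT,W)=44
iteration 3: select G,W (d=27); attach at lengths (27/2, 27/2); label the merged cluster GW
  updated: d(CQT,GW)=263/6
iteration 4: select CQT,GW (d=263/6); attach at lengths (143/12, 101/12); label the merged cluster CGQTW
final tree: (((C:3/2,Q:3/2):17/2,T:10):143/12,(G:27/2,W:27/2):101/12)
total length: 413/6

CQ,T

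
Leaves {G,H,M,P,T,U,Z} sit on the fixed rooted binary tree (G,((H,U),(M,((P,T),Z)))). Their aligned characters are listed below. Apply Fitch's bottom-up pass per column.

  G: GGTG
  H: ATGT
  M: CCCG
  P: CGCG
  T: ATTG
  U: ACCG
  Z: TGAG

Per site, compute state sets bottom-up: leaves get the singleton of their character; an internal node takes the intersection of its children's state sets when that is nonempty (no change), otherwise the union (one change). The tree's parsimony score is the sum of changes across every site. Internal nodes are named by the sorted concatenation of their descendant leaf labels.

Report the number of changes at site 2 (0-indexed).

[col 0] HU: children H:{A}, U:{A} ∩→ {A}; cost 0
[col 0] PT: children P:{C}, T:{A} ∪→ {A,C}; cost 1
[col 0] PTZ: children PT:{A,C}, Z:{T} ∪→ {A,C,T}; cost 1
[col 0] MPTZ: children M:{C}, PTZ:{A,C,T} ∩→ {C}; cost 0
[col 0] HMPTUZ: children HU:{A}, MPTZ:{C} ∪→ {A,C}; cost 1
[col 0] GHMPTUZ: children G:{G}, HMPTUZ:{A,C} ∪→ {A,C,G}; cost 1
[col 1] HU: children H:{T}, U:{C} ∪→ {C,T}; cost 1
[col 1] PT: children P:{G}, T:{T} ∪→ {G,T}; cost 1
[col 1] PTZ: children PT:{G,T}, Z:{G} ∩→ {G}; cost 0
[col 1] MPTZ: children M:{C}, PTZ:{G} ∪→ {C,G}; cost 1
[col 1] HMPTUZ: children HU:{C,T}, MPTZ:{C,G} ∩→ {C}; cost 0
[col 1] GHMPTUZ: children G:{G}, HMPTUZ:{C} ∪→ {C,G}; cost 1
[col 2] HU: children H:{G}, U:{C} ∪→ {C,G}; cost 1
[col 2] PT: children P:{C}, T:{T} ∪→ {C,T}; cost 1
[col 2] PTZ: children PT:{C,T}, Z:{A} ∪→ {A,C,T}; cost 1
[col 2] MPTZ: children M:{C}, PTZ:{A,C,T} ∩→ {C}; cost 0
[col 2] HMPTUZ: children HU:{C,G}, MPTZ:{C} ∩→ {C}; cost 0
[col 2] GHMPTUZ: children G:{T}, HMPTUZ:{C} ∪→ {C,T}; cost 1
[col 3] HU: children H:{T}, U:{G} ∪→ {G,T}; cost 1
[col 3] PT: children P:{G}, T:{G} ∩→ {G}; cost 0
[col 3] PTZ: children PT:{G}, Z:{G} ∩→ {G}; cost 0
[col 3] MPTZ: children M:{G}, PTZ:{G} ∩→ {G}; cost 0
[col 3] HMPTUZ: children HU:{G,T}, MPTZ:{G} ∩→ {G}; cost 0
[col 3] GHMPTUZ: children G:{G}, HMPTUZ:{G} ∩→ {G}; cost 0
per-site changes: [4, 4, 4, 1]; total = 13

4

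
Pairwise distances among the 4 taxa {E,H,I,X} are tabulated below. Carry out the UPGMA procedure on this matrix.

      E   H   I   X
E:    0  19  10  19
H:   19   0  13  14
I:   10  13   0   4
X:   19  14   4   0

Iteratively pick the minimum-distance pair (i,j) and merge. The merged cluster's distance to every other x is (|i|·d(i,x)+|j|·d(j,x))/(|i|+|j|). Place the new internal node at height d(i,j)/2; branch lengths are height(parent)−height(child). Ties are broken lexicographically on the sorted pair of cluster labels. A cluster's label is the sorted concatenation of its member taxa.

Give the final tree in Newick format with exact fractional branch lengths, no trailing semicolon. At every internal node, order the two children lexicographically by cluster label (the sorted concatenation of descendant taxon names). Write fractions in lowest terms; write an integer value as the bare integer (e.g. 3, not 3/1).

step 1: merge (I,X) at d=4; branch lengths I→2, X→2; new cluster IX
  updated: d(E,IX)=29/2, d(H,IX)=27/2
step 2: merge (H,IX) at d=27/2; branch lengths H→27/4, IX→19/4; new cluster HIX
  updated: d(E,HIX)=16
step 3: merge (E,HIX) at d=16; branch lengths E→8, HIX→5/4; new cluster EHIX
final tree: (E:8,(H:27/4,(I:2,X:2):19/4):5/4)
total length: 99/4

(E:8,(H:27/4,(I:2,X:2):19/4):5/4)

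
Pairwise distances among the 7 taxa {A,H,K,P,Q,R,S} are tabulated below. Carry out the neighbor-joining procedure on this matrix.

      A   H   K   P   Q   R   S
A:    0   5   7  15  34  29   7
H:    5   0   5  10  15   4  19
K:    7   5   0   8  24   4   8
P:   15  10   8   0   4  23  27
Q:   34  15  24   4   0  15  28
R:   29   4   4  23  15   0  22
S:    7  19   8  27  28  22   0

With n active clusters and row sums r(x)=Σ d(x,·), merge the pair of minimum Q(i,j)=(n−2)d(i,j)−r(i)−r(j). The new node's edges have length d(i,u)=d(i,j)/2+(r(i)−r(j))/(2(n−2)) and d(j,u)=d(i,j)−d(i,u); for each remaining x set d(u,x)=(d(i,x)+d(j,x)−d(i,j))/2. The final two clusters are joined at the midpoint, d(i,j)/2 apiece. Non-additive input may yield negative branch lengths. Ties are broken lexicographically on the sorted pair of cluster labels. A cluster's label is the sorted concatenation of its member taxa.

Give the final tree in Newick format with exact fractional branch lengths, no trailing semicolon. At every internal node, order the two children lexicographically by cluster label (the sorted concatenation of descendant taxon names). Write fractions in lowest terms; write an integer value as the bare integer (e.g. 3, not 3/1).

iteration 1: select P,Q (d=4, Q=-187); attach at lengths (-13/10, 53/10); label the merged cluster PQ
  updated: d(A,PQ)=45/2, d(H,PQ)=21/2, d(K,PQ)=14, d(PQ,R)=17, d(PQ,S)=51/2
iteration 2: select A,S (d=7, Q=-124); attach at lengths (17/8, 39/8); label the merged cluster AS
  updated: d(AS,H)=17/2, d(AS,K)=4, d(AS,PQ)=41/2, d(AS,R)=22
iteration 3: select AS,K (d=4, Q=-70); attach at lengths (20/3, -8/3); label the merged cluster AKS
  updated: d(AKS,H)=19/4, d(AKS,PQ)=61/4, d(AKS,R)=11
iteration 4: select AKS,PQ (d=61/4, Q=-173/4); attach at lengths (75/16, 169/16); label the merged cluster AKPQS
  updated: d(AKPQS,H)=0, d(AKPQS,R)=51/8
iteration 5: select AKPQS,H (d=0, Q=-83/8); attach at lengths (19/16, -19/16); label the merged cluster AHKPQS
  updated: d(AHKPQS,R)=83/16
iteration 6: select AHKPQS,R (d=83/16); attach at lengths (83/32, 83/32); label the merged cluster AHKPQRS
final tree: (((((A:17/8,S:39/8):20/3,K:-8/3):75/16,(P:-13/10,Q:53/10):169/16):19/16,H:-19/16):83/32,R:83/32)
total length: 567/16

(((((A:17/8,S:39/8):20/3,K:-8/3):75/16,(P:-13/10,Q:53/10):169/16):19/16,H:-19/16):83/32,R:83/32)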